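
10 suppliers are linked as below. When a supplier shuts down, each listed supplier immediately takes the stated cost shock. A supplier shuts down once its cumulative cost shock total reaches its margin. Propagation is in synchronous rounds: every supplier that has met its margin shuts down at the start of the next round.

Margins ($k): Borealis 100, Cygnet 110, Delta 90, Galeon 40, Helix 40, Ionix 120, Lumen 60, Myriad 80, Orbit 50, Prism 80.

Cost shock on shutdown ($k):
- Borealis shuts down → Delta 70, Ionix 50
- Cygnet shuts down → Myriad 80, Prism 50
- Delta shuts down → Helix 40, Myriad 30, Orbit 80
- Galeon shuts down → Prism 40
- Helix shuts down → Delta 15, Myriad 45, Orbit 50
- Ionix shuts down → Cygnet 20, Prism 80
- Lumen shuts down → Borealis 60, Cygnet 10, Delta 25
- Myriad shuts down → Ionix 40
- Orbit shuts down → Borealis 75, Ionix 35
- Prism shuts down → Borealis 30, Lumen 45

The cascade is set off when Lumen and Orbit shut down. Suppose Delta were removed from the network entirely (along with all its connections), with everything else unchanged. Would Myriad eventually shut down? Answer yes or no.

With Delta removed:
Round 1 — Lumen, Orbit shut down (initial).
  Borealis: +60+75 → 135 ≥ 100
  Cygnet: +10 → 10 < 110
  Ionix: +35 → 35 < 120
Round 2 — Borealis shuts down.
  Ionix: +50 → 85 < 120
No further shutdowns.

no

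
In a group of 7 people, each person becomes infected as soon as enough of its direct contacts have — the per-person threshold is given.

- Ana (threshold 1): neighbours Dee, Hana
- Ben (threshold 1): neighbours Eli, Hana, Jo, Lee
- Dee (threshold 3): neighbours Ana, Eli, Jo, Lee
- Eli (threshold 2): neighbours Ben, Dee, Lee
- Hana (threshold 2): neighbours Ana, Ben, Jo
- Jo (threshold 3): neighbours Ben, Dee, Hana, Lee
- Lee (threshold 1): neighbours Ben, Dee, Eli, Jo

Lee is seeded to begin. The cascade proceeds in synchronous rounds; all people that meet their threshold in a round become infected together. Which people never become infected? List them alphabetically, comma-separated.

Ana, Dee, Hana, Jo

Round 1 — Lee becomes infected (initial).
Round 2 — checking thresholds:
  Ben: 1 of 4 neighbours ≥ 1, becomes infected.
  Dee: 1 of 4 neighbours < 3, below threshold.
  Eli: 1 of 3 neighbours < 2, below threshold.
  Jo: 1 of 4 neighbours < 3, below threshold.
Round 3 — checking thresholds:
  Dee: 1 of 4 neighbours < 3, below threshold.
  Eli: 2 of 3 neighbours ≥ 2, becomes infected.
  Hana: 1 of 3 neighbours < 2, below threshold.
  Jo: 2 of 4 neighbours < 3, below threshold.
Round 4 — no new infections; cascade stops.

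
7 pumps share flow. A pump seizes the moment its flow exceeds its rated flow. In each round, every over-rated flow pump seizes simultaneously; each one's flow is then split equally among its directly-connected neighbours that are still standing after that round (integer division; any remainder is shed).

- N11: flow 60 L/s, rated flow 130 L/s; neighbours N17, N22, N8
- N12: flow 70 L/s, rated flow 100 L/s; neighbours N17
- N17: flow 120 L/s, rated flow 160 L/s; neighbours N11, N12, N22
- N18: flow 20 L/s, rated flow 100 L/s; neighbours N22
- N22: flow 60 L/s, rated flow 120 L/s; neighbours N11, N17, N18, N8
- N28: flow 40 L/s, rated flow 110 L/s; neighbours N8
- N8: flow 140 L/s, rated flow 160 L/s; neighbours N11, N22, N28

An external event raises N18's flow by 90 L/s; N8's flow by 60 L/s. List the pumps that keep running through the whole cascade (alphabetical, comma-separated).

N28

Round 1 — N18 at 110 > 100; N8 at 200 > 160. N18, N8 seize.
  N18 sheds 110 L/s to N22: 110 each.
    N22: 60+110 = 170 > 120
  N8 sheds 200 L/s to N11, N22, N28: 66 each (2 lost).
    N11: 60+66 = 126 ≤ 130
    N22: 170+66 = 236 > 120
    N28: 40+66 = 106 ≤ 110
Round 2 — N22 seizes.
  N22 sheds 236 L/s to N11, N17: 118 each.
    N11: 126+118 = 244 > 130
    N17: 120+118 = 238 > 160
Round 3 — N11, N17 seize.
  N11 sheds 244 L/s: no online neighbours, lost.
  N17 sheds 238 L/s to N12: 238 each.
    N12: 70+238 = 308 > 100
Round 4 — N12 seizes.
  N12 sheds 308 L/s: no online neighbours, lost.
No further seizures.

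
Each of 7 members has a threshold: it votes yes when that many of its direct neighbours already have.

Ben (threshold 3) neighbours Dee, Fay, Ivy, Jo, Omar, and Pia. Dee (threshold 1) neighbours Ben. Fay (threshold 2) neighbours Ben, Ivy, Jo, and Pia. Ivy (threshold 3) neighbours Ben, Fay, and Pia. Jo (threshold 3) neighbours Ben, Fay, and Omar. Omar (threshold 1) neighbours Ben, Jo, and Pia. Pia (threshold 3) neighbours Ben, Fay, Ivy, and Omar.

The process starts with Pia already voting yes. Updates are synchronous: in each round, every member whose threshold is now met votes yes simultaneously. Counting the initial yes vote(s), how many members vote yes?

Round 1 — Pia votes yes (initial).
Round 2 — checking thresholds:
  Ben: 1 of 6 neighbours < 3, not yet.
  Fay: 1 of 4 neighbours < 2, not yet.
  Ivy: 1 of 3 neighbours < 3, not yet.
  Omar: 1 of 3 neighbours ≥ 1, votes yes.
Round 3 — no new yes votes; cascade stops.

2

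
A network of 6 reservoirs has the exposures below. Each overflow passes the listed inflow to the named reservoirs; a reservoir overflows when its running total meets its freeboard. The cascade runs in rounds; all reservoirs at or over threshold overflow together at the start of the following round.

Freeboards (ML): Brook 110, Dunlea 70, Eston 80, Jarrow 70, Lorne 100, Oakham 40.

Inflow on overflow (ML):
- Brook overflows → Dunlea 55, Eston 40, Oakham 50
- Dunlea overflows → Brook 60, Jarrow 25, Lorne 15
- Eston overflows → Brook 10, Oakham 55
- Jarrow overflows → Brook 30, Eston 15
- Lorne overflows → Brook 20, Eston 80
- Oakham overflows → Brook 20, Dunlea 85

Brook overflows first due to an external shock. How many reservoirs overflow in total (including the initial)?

Round 1 — Brook overflows (initial).
  Dunlea: +55 → 55 < 70
  Eston: +40 → 40 < 80
  Oakham: +50 → 50 ≥ 40
Round 2 — Oakham overflows.
  Dunlea: +85 → 140 ≥ 70
Round 3 — Dunlea overflows.
  Jarrow: +25 → 25 < 70
  Lorne: +15 → 15 < 100
No further overflows.

3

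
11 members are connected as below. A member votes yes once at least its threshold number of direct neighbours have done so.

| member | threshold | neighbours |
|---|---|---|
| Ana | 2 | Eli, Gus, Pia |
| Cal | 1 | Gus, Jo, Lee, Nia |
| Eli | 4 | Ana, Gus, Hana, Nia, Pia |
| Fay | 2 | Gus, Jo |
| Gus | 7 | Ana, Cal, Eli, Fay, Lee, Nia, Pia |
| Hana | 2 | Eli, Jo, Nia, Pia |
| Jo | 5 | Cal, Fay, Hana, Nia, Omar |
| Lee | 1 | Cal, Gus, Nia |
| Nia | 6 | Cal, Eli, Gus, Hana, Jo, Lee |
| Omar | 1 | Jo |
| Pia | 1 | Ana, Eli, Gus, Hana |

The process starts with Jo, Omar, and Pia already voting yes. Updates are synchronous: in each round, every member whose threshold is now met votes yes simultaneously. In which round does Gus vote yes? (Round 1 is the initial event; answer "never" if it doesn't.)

Round 1 — Jo, Omar, Pia vote yes (initial).
Round 2 — checking thresholds:
  Ana: 1 of 3 neighbours < 2, holds.
  Cal: 1 of 4 neighbours ≥ 1, votes yes.
  Eli: 1 of 5 neighbours < 4, holds.
  Fay: 1 of 2 neighbours < 2, holds.
  Gus: 1 of 7 neighbours < 7, holds.
  Hana: 2 of 4 neighbours ≥ 2, votes yes.
  Nia: 1 of 6 neighbours < 6, holds.
Round 3 — checking thresholds:
  Ana: 1 of 3 neighbours < 2, holds.
  Eli: 2 of 5 neighbours < 4, holds.
  Fay: 1 of 2 neighbours < 2, holds.
  Gus: 2 of 7 neighbours < 7, holds.
  Lee: 1 of 3 neighbours ≥ 1, votes yes.
  Nia: 3 of 6 neighbours < 6, holds.
Round 4 — no new yes votes; cascade stops.

never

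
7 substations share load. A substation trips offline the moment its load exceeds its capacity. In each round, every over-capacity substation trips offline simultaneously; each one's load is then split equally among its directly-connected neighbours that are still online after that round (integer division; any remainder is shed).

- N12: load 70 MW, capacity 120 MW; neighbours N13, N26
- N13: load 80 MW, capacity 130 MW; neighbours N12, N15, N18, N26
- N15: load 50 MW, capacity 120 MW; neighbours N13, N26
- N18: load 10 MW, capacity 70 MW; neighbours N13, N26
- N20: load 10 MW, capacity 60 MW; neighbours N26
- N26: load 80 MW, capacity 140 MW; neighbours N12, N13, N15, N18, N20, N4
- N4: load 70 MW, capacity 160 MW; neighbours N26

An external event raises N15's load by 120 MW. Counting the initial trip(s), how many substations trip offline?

Round 1 — N15 at 170 > 120. N15 trips offline.
  N15 sheds 170 MW to N13, N26: 85 each.
    N13: 80+85 = 165 > 130
    N26: 80+85 = 165 > 140
Round 2 — N13, N26 trip offline.
  N13 sheds 165 MW to N12, N18: 82 each (1 lost).
    N12: 70+82 = 152 > 120
    N18: 10+82 = 92 > 70
  N26 sheds 165 MW to N12, N18, N20, N4: 41 each (1 lost).
    N12: 152+41 = 193 > 120
    N18: 92+41 = 133 > 70
    N20: 10+41 = 51 ≤ 60
    N4: 70+41 = 111 ≤ 160
Round 3 — N12, N18 trip offline.
  N12 sheds 193 MW: no online neighbours, lost.
  N18 sheds 133 MW: no online neighbours, lost.
No further trips.

5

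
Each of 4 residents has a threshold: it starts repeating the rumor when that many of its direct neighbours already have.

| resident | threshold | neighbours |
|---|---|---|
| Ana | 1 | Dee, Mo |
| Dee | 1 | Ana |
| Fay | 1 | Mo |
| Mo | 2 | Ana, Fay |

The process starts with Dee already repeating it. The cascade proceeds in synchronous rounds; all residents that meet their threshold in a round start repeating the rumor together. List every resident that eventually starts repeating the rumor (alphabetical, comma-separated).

Ana, Dee

Round 1 — Dee starts repeating the rumor (initial).
Round 2 — checking thresholds:
  Ana: 1 of 2 neighbours ≥ 1, starts repeating the rumor.
Round 3 — no new spreads; cascade stops.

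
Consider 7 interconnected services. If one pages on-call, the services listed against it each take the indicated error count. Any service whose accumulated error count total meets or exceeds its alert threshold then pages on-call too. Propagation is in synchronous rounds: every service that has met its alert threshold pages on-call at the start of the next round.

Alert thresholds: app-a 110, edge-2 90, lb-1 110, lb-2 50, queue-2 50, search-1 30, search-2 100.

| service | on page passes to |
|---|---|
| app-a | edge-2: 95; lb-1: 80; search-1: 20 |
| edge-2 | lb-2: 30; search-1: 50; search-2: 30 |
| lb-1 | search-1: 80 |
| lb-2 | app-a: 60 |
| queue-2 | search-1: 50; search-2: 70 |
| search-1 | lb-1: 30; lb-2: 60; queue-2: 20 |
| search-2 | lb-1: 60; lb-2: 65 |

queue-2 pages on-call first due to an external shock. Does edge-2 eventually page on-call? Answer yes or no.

no

Round 1 — queue-2 pages on-call (initial).
  search-1: +50 → 50 ≥ 30
  search-2: +70 → 70 < 100
Round 2 — search-1 pages on-call.
  lb-1: +30 → 30 < 110
  lb-2: +60 → 60 ≥ 50
Round 3 — lb-2 pages on-call.
  app-a: +60 → 60 < 110
No further pages.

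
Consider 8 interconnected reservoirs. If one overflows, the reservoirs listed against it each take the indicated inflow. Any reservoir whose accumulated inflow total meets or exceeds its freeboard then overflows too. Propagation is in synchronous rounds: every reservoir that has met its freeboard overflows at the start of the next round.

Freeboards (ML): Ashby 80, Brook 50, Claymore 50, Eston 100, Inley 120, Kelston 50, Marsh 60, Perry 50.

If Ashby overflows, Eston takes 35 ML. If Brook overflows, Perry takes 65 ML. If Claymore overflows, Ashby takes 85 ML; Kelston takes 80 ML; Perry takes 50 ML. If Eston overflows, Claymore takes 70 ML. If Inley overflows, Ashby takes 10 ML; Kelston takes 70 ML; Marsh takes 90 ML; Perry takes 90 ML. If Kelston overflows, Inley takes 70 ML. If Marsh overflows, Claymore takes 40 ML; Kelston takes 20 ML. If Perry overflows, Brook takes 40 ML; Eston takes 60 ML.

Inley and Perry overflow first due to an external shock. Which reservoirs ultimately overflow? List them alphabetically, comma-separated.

Inley, Kelston, Marsh, Perry

Round 1 — Inley, Perry overflow (initial).
  Ashby: +10 → 10 < 80
  Brook: +40 → 40 < 50
  Eston: +60 → 60 < 100
  Kelston: +70 → 70 ≥ 50
  Marsh: +90 → 90 ≥ 60
Round 2 — Kelston, Marsh overflow.
  Claymore: +40 → 40 < 50
No further overflows.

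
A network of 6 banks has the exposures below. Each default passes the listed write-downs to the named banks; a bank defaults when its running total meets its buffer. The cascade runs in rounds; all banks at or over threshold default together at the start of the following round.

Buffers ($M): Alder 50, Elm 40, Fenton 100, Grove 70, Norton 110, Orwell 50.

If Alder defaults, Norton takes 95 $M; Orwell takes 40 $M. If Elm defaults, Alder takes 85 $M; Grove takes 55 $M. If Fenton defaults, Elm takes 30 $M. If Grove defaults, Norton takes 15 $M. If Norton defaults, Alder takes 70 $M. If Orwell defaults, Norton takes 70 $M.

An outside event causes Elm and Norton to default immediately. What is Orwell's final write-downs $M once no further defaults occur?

Round 1 — Elm, Norton default (initial).
  Alder: +85+70 → 155 ≥ 50
  Grove: +55 → 55 < 70
Round 2 — Alder defaults.
  Orwell: +40 → 40 < 50
No further defaults.

40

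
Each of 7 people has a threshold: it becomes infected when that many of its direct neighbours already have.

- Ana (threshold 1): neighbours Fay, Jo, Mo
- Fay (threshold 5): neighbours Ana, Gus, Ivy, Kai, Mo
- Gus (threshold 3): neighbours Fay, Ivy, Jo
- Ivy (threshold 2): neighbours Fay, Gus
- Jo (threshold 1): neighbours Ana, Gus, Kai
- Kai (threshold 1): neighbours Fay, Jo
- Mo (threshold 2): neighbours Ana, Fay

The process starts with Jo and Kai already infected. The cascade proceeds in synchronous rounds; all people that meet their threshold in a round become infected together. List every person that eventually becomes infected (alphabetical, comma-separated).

Ana, Jo, Kai

Round 1 — Jo, Kai become infected (initial).
Round 2 — checking thresholds:
  Ana: 1 of 3 neighbours ≥ 1, becomes infected.
  Fay: 1 of 5 neighbours < 5, below threshold.
  Gus: 1 of 3 neighbours < 3, below threshold.
Round 3 — no new infections; cascade stops.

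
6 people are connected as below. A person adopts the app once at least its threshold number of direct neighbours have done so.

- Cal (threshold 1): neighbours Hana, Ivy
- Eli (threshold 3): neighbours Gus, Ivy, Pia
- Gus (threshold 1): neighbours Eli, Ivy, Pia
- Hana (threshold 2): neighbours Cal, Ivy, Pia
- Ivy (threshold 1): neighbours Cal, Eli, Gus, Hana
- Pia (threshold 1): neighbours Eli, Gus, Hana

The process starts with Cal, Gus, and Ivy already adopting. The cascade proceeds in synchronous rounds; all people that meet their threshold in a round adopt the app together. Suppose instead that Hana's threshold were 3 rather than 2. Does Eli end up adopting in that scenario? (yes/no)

With Hana's threshold at 3:
Round 1 — Cal, Gus, Ivy adopt the app (initial).
Round 2 — checking thresholds:
  Eli: 2 of 3 neighbours < 3, not yet.
  Hana: 2 of 3 neighbours < 3, not yet.
  Pia: 1 of 3 neighbours ≥ 1, adopts the app.
Round 3 — checking thresholds:
  Eli: 3 of 3 neighbours ≥ 3, adopts the app.
  Hana: 3 of 3 neighbours ≥ 3, adopts the app.
Round 4 — no new adoptions; cascade stops.

yes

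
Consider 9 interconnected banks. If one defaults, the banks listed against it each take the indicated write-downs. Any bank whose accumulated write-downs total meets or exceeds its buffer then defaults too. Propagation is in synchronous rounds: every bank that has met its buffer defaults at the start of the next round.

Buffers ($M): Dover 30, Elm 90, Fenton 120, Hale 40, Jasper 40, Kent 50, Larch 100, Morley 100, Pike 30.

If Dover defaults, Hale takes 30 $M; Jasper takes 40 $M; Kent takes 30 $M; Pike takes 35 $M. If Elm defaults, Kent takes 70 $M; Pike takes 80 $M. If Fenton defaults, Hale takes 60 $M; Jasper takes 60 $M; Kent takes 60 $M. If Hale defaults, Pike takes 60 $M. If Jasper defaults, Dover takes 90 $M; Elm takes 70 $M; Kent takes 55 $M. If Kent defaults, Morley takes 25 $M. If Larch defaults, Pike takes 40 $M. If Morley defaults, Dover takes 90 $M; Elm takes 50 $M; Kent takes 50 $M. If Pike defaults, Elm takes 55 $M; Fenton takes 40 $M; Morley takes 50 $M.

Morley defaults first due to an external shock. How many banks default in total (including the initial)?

6

Round 1 — Morley defaults (initial).
  Dover: +90 → 90 ≥ 30
  Elm: +50 → 50 < 90
  Kent: +50 → 50 ≥ 50
Round 2 — Dover, Kent default.
  Hale: +30 → 30 < 40
  Jasper: +40 → 40 ≥ 40
  Pike: +35 → 35 ≥ 30
Round 3 — Jasper, Pike default.
  Elm: +70+55 → 175 ≥ 90
  Fenton: +40 → 40 < 120
Round 4 — Elm defaults.
No further defaults.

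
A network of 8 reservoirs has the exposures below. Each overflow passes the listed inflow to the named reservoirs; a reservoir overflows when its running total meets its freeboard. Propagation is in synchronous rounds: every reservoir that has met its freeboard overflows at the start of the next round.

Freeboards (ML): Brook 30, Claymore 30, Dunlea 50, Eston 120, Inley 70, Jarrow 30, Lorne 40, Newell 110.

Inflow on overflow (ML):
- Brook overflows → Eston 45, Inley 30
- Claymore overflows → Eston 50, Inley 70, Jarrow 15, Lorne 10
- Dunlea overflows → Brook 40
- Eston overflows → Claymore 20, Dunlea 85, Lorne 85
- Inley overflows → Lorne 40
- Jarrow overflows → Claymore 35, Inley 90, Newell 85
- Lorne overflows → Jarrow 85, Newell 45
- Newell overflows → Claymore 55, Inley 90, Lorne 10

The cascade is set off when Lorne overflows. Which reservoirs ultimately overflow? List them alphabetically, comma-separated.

Claymore, Inley, Jarrow, Lorne, Newell

Round 1 — Lorne overflows (initial).
  Jarrow: +85 → 85 ≥ 30
  Newell: +45 → 45 < 110
Round 2 — Jarrow overflows.
  Claymore: +35 → 35 ≥ 30
  Inley: +90 → 90 ≥ 70
  Newell: +85 → 130 ≥ 110
Round 3 — Claymore, Inley, Newell overflow.
  Eston: +50 → 50 < 120
No further overflows.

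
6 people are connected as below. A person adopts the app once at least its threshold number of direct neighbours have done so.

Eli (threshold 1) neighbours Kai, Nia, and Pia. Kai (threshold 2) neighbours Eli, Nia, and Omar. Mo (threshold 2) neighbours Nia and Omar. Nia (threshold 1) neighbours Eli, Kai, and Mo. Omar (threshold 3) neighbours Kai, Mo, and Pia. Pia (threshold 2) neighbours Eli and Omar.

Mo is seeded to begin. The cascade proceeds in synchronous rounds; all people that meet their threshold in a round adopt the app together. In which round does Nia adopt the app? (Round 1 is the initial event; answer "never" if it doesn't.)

Round 1 — Mo adopts the app (initial).
Round 2 — checking thresholds:
  Nia: 1 of 3 neighbours ≥ 1, adopts the app.
  Omar: 1 of 3 neighbours < 3, not yet.
Round 3 — checking thresholds:
  Eli: 1 of 3 neighbours ≥ 1, adopts the app.
  Kai: 1 of 3 neighbours < 2, not yet.
  Omar: 1 of 3 neighbours < 3, not yet.
Round 4 — checking thresholds:
  Kai: 2 of 3 neighbours ≥ 2, adopts the app.
  Omar: 1 of 3 neighbours < 3, not yet.
  Pia: 1 of 2 neighbours < 2, not yet.
Round 5 — no new adoptions; cascade stops.

2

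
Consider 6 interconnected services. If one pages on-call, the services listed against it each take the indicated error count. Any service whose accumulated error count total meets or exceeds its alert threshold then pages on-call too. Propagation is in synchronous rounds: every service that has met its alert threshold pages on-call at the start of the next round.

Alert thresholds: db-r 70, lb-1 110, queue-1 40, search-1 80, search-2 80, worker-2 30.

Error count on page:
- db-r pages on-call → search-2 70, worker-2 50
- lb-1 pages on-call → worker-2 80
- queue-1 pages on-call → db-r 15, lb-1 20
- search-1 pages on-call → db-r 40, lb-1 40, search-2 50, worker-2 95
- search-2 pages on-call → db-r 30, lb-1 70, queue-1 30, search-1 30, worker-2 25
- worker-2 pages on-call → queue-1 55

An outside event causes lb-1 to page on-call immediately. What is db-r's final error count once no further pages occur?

15

Round 1 — lb-1 pages on-call (initial).
  worker-2: +80 → 80 ≥ 30
Round 2 — worker-2 pages on-call.
  queue-1: +55 → 55 ≥ 40
Round 3 — queue-1 pages on-call.
  db-r: +15 → 15 < 70
No further pages.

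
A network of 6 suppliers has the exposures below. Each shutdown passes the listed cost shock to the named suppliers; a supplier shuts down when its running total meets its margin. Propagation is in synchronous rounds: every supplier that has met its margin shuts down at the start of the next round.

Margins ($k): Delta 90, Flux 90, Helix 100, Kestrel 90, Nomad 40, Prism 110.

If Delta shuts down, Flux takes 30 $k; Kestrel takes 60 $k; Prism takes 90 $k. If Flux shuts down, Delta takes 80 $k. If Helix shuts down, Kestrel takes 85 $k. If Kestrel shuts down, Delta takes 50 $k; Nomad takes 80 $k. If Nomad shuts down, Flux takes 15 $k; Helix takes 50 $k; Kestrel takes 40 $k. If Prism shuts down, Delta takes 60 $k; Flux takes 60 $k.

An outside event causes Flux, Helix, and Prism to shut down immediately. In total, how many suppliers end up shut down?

6

Round 1 — Flux, Helix, Prism shut down (initial).
  Delta: +80+60 → 140 ≥ 90
  Kestrel: +85 → 85 < 90
Round 2 — Delta shuts down.
  Kestrel: +60 → 145 ≥ 90
Round 3 — Kestrel shuts down.
  Nomad: +80 → 80 ≥ 40
Round 4 — Nomad shuts down.
No further shutdowns.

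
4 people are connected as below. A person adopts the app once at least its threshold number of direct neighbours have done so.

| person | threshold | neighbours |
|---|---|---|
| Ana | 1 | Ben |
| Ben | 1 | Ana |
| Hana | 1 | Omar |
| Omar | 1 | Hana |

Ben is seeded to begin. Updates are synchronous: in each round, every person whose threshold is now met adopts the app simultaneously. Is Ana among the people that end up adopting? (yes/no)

Round 1 — Ben adopts the app (initial).
Round 2 — checking thresholds:
  Ana: 1 of 1 neighbours ≥ 1, adopts the app.
Round 3 — no new adoptions; cascade stops.

yes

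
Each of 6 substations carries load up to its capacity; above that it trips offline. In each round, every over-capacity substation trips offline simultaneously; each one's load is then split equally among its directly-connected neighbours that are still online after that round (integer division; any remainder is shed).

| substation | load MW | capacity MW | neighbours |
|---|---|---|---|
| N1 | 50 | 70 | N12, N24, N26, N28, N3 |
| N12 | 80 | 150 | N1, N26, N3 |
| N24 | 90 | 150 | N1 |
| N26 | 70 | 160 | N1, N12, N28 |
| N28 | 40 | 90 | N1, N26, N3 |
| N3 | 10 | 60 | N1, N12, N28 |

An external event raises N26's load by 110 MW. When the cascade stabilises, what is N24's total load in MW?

126

Round 1 — N26 at 180 > 160. N26 trips offline.
  N26 sheds 180 MW to N1, N12, N28: 60 each.
    N1: 50+60 = 110 > 70
    N12: 80+60 = 140 ≤ 150
    N28: 40+60 = 100 > 90
Round 2 — N1, N28 trip offline.
  N1 sheds 110 MW to N12, N24, N3: 36 each (2 lost).
    N12: 140+36 = 176 > 150
    N24: 90+36 = 126 ≤ 150
    N3: 10+36 = 46 ≤ 60
  N28 sheds 100 MW to N3: 100 each.
    N3: 46+100 = 146 > 60
Round 3 — N12, N3 trip offline.
  N12 sheds 176 MW: no online neighbours, lost.
  N3 sheds 146 MW: no online neighbours, lost.
No further trips.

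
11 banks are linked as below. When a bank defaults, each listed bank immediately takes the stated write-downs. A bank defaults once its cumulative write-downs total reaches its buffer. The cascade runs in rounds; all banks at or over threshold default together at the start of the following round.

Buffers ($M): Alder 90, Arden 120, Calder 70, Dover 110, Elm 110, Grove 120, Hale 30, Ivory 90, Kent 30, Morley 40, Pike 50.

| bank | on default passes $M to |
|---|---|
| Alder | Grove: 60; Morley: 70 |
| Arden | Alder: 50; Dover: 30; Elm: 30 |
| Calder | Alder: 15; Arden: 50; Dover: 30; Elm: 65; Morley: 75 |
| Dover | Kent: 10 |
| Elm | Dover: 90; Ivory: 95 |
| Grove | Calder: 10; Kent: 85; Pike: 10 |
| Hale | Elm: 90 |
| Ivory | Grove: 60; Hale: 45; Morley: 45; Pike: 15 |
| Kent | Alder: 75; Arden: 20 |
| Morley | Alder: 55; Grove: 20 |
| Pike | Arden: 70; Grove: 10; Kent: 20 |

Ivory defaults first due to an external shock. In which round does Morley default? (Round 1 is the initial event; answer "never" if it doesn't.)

Round 1 — Ivory defaults (initial).
  Grove: +60 → 60 < 120
  Hale: +45 → 45 ≥ 30
  Morley: +45 → 45 ≥ 40
  Pike: +15 → 15 < 50
Round 2 — Hale, Morley default.
  Alder: +55 → 55 < 90
  Elm: +90 → 90 < 110
  Grove: +20 → 80 < 120
No further defaults.

2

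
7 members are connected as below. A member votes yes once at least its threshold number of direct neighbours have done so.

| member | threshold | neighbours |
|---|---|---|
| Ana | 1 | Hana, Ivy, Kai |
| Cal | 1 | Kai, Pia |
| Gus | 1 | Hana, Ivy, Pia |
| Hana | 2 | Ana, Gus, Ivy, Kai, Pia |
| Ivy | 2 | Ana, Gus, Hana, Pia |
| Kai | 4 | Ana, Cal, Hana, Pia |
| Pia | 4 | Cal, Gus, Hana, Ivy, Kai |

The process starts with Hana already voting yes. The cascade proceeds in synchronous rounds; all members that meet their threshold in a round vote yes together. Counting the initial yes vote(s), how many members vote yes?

4

Round 1 — Hana votes yes (initial).
Round 2 — checking thresholds:
  Ana: 1 of 3 neighbours ≥ 1, votes yes.
  Gus: 1 of 3 neighbours ≥ 1, votes yes.
  Ivy: 1 of 4 neighbours < 2, below threshold.
  Kai: 1 of 4 neighbours < 4, below threshold.
  Pia: 1 of 5 neighbours < 4, below threshold.
Round 3 — checking thresholds:
  Ivy: 3 of 4 neighbours ≥ 2, votes yes.
  Kai: 2 of 4 neighbours < 4, below threshold.
  Pia: 2 of 5 neighbours < 4, below threshold.
Round 4 — no new yes votes; cascade stops.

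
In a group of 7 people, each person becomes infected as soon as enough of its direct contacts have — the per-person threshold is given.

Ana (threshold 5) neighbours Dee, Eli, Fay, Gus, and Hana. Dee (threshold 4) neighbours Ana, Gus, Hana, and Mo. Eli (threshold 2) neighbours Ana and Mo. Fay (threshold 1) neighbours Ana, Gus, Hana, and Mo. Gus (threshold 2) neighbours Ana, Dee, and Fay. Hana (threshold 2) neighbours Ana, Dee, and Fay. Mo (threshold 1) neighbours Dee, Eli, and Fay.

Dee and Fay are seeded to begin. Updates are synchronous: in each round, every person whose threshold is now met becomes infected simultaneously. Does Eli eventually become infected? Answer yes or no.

Round 1 — Dee, Fay become infected (initial).
Round 2 — checking thresholds:
  Ana: 2 of 5 neighbours < 5, holds.
  Gus: 2 of 3 neighbours ≥ 2, becomes infected.
  Hana: 2 of 3 neighbours ≥ 2, becomes infected.
  Mo: 2 of 3 neighbours ≥ 1, becomes infected.
Round 3 — no new infections; cascade stops.

no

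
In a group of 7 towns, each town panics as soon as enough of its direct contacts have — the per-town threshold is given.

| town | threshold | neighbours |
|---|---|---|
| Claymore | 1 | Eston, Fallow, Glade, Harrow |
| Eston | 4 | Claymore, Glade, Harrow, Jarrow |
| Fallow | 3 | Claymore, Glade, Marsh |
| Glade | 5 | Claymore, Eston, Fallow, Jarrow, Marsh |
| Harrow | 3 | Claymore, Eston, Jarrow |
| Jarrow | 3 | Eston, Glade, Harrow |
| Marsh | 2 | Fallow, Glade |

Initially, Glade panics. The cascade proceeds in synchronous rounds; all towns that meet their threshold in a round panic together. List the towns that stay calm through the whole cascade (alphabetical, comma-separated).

Round 1 — Glade panics (initial).
Round 2 — checking thresholds:
  Claymore: 1 of 4 neighbours ≥ 1, panics.
  Eston: 1 of 4 neighbours < 4, below threshold.
  Fallow: 1 of 3 neighbours < 3, below threshold.
  Jarrow: 1 of 3 neighbours < 3, below threshold.
  Marsh: 1 of 2 neighbours < 2, below threshold.
Round 3 — no new panics; cascade stops.

Eston, Fallow, Harrow, Jarrow, Marsh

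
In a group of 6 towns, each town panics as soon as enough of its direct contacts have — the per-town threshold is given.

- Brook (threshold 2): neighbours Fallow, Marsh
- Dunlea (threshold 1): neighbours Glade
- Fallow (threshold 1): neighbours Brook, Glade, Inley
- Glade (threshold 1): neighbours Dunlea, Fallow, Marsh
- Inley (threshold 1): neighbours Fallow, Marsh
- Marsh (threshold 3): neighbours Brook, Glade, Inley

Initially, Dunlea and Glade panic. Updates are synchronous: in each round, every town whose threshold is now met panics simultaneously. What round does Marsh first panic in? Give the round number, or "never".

never

Round 1 — Dunlea, Glade panic (initial).
Round 2 — checking thresholds:
  Fallow: 1 of 3 neighbours ≥ 1, panics.
  Marsh: 1 of 3 neighbours < 3, below threshold.
Round 3 — checking thresholds:
  Brook: 1 of 2 neighbours < 2, below threshold.
  Inley: 1 of 2 neighbours ≥ 1, panics.
  Marsh: 1 of 3 neighbours < 3, below threshold.
Round 4 — no new panics; cascade stops.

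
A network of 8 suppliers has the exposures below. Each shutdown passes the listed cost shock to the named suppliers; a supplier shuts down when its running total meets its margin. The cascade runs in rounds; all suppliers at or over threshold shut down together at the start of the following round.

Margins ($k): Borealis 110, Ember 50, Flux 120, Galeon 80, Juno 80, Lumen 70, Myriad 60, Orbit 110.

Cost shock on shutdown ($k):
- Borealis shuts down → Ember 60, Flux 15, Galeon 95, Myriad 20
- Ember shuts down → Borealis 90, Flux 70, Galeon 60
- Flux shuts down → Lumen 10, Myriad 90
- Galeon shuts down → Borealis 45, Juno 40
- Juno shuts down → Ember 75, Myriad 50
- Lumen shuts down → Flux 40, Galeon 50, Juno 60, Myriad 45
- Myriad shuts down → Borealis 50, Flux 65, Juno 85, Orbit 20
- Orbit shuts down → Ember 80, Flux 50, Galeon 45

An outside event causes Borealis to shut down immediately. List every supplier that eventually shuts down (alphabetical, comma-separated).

Round 1 — Borealis shuts down (initial).
  Ember: +60 → 60 ≥ 50
  Flux: +15 → 15 < 120
  Galeon: +95 → 95 ≥ 80
  Myriad: +20 → 20 < 60
Round 2 — Ember, Galeon shut down.
  Flux: +70 → 85 < 120
  Juno: +40 → 40 < 80
No further shutdowns.

Borealis, Ember, Galeon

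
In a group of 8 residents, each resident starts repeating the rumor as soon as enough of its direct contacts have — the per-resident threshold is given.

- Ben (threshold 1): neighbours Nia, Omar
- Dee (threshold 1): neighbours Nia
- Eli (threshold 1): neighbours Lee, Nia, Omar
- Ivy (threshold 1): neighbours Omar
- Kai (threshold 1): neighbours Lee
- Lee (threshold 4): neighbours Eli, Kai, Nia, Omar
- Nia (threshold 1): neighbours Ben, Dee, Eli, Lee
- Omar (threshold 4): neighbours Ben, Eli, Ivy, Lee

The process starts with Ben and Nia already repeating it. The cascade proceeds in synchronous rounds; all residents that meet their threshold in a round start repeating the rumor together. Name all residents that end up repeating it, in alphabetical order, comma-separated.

Round 1 — Ben, Nia start repeating the rumor (initial).
Round 2 — checking thresholds:
  Dee: 1 of 1 neighbours ≥ 1, starts repeating the rumor.
  Eli: 1 of 3 neighbours ≥ 1, starts repeating the rumor.
  Lee: 1 of 4 neighbours < 4, holds.
  Omar: 1 of 4 neighbours < 4, holds.
Round 3 — no new spreads; cascade stops.

Ben, Dee, Eli, Nia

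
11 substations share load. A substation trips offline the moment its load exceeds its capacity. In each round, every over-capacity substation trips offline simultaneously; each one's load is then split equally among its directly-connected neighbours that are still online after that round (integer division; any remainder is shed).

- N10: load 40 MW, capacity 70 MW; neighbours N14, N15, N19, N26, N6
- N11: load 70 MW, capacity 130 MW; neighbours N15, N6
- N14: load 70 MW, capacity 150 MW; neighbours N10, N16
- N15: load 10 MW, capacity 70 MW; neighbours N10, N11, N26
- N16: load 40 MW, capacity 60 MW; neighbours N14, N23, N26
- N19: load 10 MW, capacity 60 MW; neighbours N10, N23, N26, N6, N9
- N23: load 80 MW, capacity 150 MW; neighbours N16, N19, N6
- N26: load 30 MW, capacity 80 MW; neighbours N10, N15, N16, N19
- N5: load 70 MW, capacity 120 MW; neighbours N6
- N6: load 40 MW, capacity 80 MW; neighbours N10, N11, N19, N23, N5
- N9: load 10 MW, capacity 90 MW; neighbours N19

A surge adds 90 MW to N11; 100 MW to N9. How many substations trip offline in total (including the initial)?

10

Round 1 — N11 at 160 > 130; N9 at 110 > 90. N11, N9 trip offline.
  N11 sheds 160 MW to N15, N6: 80 each.
    N15: 10+80 = 90 > 70
    N6: 40+80 = 120 > 80
  N9 sheds 110 MW to N19: 110 each.
    N19: 10+110 = 120 > 60
Round 2 — N15, N19, N6 trip offline.
  N15 sheds 90 MW to N10, N26: 45 each.
    N10: 40+45 = 85 > 70
    N26: 30+45 = 75 ≤ 80
  N19 sheds 120 MW to N10, N23, N26: 40 each.
    N10: 85+40 = 125 > 70
    N23: 80+40 = 120 ≤ 150
    N26: 75+40 = 115 > 80
  N6 sheds 120 MW to N10, N23, N5: 40 each.
    N10: 125+40 = 165 > 70
    N23: 120+40 = 160 > 150
    N5: 70+40 = 110 ≤ 120
Round 3 — N10, N23, N26 trip offline.
  N10 sheds 165 MW to N14: 165 each.
    N14: 70+165 = 235 > 150
  N23 sheds 160 MW to N16: 160 each.
    N16: 40+160 = 200 > 60
  N26 sheds 115 MW to N16: 115 each.
    N16: 200+115 = 315 > 60
Round 4 — N14, N16 trip offline.
  N14 sheds 235 MW: no online neighbours, lost.
  N16 sheds 315 MW: no online neighbours, lost.
No further trips.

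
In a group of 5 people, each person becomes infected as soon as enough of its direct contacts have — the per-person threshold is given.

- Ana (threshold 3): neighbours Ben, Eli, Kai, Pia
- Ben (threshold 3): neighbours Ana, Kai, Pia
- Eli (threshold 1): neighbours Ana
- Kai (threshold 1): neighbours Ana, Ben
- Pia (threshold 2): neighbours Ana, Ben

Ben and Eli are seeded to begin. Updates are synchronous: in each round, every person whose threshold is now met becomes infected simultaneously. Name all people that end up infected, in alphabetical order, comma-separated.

Ana, Ben, Eli, Kai, Pia

Round 1 — Ben, Eli become infected (initial).
Round 2 — checking thresholds:
  Ana: 2 of 4 neighbours < 3, below threshold.
  Kai: 1 of 2 neighbours ≥ 1, becomes infected.
  Pia: 1 of 2 neighbours < 2, below threshold.
Round 3 — checking thresholds:
  Ana: 3 of 4 neighbours ≥ 3, becomes infected.
  Pia: 1 of 2 neighbours < 2, below threshold.
Round 4 — checking thresholds:
  Pia: 2 of 2 neighbours ≥ 2, becomes infected.
Round 5 — no new infections; cascade stops.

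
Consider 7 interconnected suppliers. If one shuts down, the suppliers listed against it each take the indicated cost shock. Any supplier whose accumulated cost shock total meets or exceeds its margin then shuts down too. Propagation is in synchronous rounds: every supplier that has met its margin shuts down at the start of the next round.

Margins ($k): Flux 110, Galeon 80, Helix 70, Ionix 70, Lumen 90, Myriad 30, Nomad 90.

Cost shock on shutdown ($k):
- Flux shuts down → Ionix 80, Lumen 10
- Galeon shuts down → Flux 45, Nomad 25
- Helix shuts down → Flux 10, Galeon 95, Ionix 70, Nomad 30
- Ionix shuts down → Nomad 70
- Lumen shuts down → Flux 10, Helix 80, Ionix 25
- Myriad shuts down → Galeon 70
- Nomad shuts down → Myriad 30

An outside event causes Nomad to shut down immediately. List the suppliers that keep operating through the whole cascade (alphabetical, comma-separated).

Round 1 — Nomad shuts down (initial).
  Myriad: +30 → 30 ≥ 30
Round 2 — Myriad shuts down.
  Galeon: +70 → 70 < 80
No further shutdowns.

Flux, Galeon, Helix, Ionix, Lumen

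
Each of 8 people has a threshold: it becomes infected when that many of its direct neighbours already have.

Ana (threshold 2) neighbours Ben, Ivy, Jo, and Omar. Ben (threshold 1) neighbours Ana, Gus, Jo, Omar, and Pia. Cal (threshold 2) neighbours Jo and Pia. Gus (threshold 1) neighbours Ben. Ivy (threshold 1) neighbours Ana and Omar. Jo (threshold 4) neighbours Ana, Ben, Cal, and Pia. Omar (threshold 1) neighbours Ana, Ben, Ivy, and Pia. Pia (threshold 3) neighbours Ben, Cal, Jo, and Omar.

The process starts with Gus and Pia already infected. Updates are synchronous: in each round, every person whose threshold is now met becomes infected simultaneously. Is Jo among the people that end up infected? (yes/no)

no

Round 1 — Gus, Pia become infected (initial).
Round 2 — checking thresholds:
  Ben: 2 of 5 neighbours ≥ 1, becomes infected.
  Cal: 1 of 2 neighbours < 2, holds.
  Jo: 1 of 4 neighbours < 4, holds.
  Omar: 1 of 4 neighbours ≥ 1, becomes infected.
Round 3 — checking thresholds:
  Ana: 2 of 4 neighbours ≥ 2, becomes infected.
  Cal: 1 of 2 neighbours < 2, holds.
  Ivy: 1 of 2 neighbours ≥ 1, becomes infected.
  Jo: 2 of 4 neighbours < 4, holds.
Round 4 — no new infections; cascade stops.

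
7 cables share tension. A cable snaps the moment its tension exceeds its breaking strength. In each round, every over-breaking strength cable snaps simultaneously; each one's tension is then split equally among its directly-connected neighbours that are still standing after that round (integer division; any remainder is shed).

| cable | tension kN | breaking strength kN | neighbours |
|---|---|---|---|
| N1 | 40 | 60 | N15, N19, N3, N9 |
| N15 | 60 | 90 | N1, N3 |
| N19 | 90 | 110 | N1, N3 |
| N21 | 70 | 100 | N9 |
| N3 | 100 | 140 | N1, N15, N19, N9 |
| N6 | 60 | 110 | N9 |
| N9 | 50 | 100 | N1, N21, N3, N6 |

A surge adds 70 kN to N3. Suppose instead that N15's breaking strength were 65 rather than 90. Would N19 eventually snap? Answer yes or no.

yes

With N15's breaking strength at 65:
Round 1 — N3 at 170 > 140. N3 snaps.
  N3 sheds 170 kN to N1, N15, N19, N9: 42 each (2 lost).
    N1: 40+42 = 82 > 60
    N15: 60+42 = 102 > 65
    N19: 90+42 = 132 > 110
    N9: 50+42 = 92 ≤ 100
Round 2 — N1, N15, N19 snap.
  N1 sheds 82 kN to N9: 82 each.
    N9: 92+82 = 174 > 100
  N15 sheds 102 kN: no online neighbours, lost.
  N19 sheds 132 kN: no online neighbours, lost.
Round 3 — N9 snaps.
  N9 sheds 174 kN to N21, N6: 87 each.
    N21: 70+87 = 157 > 100
    N6: 60+87 = 147 > 110
Round 4 — N21, N6 snap.
  N21 sheds 157 kN: no online neighbours, lost.
  N6 sheds 147 kN: no online neighbours, lost.
No further breaks.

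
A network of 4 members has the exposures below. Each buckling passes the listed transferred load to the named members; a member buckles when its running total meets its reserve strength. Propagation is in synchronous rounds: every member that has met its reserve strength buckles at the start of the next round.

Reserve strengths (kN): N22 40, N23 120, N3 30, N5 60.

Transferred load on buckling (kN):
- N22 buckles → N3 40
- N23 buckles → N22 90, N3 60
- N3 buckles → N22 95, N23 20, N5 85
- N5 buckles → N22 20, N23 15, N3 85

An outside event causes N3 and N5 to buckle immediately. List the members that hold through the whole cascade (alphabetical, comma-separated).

N23

Round 1 — N3, N5 buckle (initial).
  N22: +95+20 → 115 ≥ 40
  N23: +20+15 → 35 < 120
Round 2 — N22 buckles.
No further bucklings.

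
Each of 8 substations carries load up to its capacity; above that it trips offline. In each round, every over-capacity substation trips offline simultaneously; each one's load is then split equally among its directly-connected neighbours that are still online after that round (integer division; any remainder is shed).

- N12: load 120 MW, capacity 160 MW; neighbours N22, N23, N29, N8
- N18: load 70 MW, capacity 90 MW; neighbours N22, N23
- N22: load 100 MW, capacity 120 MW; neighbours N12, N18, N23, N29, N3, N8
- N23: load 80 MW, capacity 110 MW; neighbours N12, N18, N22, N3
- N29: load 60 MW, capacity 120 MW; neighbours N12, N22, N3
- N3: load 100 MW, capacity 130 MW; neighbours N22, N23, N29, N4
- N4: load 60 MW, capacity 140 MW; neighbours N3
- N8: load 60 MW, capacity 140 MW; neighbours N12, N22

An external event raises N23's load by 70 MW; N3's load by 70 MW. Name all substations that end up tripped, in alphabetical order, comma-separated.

Round 1 — N23 at 150 > 110; N3 at 170 > 130. N23, N3 trip offline.
  N23 sheds 150 MW to N12, N18, N22: 50 each.
    N12: 120+50 = 170 > 160
    N18: 70+50 = 120 > 90
    N22: 100+50 = 150 > 120
  N3 sheds 170 MW to N22, N29, N4: 56 each (2 lost).
    N22: 150+56 = 206 > 120
    N29: 60+56 = 116 ≤ 120
    N4: 60+56 = 116 ≤ 140
Round 2 — N12, N18, N22 trip offline.
  N12 sheds 170 MW to N29, N8: 85 each.
    N29: 116+85 = 201 > 120
    N8: 60+85 = 145 > 140
  N18 sheds 120 MW: no online neighbours, lost.
  N22 sheds 206 MW to N29, N8: 103 each.
    N29: 201+103 = 304 > 120
    N8: 145+103 = 248 > 140
Round 3 — N29, N8 trip offline.
  N29 sheds 304 MW: no online neighbours, lost.
  N8 sheds 248 MW: no online neighbours, lost.
No further trips.

N12, N18, N22, N23, N29, N3, N8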